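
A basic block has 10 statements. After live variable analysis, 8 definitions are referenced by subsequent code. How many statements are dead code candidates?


Dead code = total statements - live definitions
= 10 - 8 = 2

2


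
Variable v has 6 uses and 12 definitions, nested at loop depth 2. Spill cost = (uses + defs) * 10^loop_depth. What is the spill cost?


uses + defs = 6 + 12 = 18
10^2 = 100
Spill cost = 18 * 100 = 1800

1800


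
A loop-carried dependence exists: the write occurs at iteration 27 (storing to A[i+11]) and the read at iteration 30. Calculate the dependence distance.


Distance = read iteration - write iteration
= 30 - 27 = 3

3


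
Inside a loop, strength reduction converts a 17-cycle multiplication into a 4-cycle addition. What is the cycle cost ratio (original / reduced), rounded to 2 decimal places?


Ratio = mult_cost / add_cost = 17 / 4 = 4.25

4.25


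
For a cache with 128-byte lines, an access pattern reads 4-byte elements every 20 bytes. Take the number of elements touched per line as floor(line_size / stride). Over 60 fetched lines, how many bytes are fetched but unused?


Elements per line = floor(128 / 20) = 6
Bytes used per line = 6 * 4 = 24
Wasted per line = 128 - 24 = 104
Total wasted = 104 * 60 = 6240

6240


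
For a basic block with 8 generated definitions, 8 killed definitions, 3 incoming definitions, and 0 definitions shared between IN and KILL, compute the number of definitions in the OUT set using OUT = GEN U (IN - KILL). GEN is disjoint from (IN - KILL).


IN - KILL: 3 - 0 = 3 surviving definitions
OUT = GEN + surviving = 8 + 3 = 11

11


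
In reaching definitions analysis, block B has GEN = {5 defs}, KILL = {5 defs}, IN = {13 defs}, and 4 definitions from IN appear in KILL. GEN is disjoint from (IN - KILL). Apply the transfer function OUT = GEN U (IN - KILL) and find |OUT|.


IN - KILL: 13 - 4 = 9 surviving definitions
OUT = GEN + surviving = 5 + 9 = 14

14


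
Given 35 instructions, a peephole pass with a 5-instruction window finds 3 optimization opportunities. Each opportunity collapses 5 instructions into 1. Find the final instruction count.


Each match removes 4 instructions.
Total removed = 3 * 4 = 12
Remaining = 35 - 12 = 23

23


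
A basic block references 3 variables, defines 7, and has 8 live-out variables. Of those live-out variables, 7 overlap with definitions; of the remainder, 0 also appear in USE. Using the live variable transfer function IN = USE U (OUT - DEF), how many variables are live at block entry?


OUT - DEF: 8 - 7 = 1
|IN| = |USE| + |OUT - DEF| - |USE ∩ (OUT - DEF)| = 3 + 1 - 0 = 4

4


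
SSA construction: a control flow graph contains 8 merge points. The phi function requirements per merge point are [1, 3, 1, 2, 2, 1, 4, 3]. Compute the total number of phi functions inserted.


Total phi functions = sum of phi functions at each join node
= 1 + 3 + 1 + 2 + 2 + 1 + 4 + 3 = 17

17


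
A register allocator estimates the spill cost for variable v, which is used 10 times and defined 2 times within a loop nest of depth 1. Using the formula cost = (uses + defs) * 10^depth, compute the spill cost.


uses + defs = 10 + 2 = 12
10^1 = 10
Spill cost = 12 * 10 = 120

120


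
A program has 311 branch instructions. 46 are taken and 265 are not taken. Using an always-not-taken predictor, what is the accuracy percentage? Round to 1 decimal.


Predictor: always-not-taken
Correct predictions = 265
Accuracy = 265 / 311 * 100 = 85.2%

85.2


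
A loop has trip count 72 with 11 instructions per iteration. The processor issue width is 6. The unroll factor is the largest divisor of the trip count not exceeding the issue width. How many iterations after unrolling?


Largest divisor of 72 <= 6 is 6
New iterations = 72 / 6 = 12

12


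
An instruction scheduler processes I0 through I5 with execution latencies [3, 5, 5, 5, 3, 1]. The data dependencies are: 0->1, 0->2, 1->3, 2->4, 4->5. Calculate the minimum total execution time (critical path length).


Compute longest path through dependency graph: dist(Ik) = max over predecessors of dist + latency(Ik).
dist(I0) = latency 3 = 3
dist(I1) = dist(I0) + 5 = 3 + 5 = 8
dist(I2) = dist(I0) + 5 = 3 + 5 = 8
dist(I3) = dist(I1) + 5 = 8 + 5 = 13
dist(I4) = dist(I2) + 3 = 8 + 3 = 11
dist(I5) = dist(I4) + 1 = 11 + 1 = 12
Critical path = max dist = 13

13


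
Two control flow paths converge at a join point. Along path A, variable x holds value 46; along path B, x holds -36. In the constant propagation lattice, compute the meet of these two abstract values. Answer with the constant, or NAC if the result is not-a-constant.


Meet operation: if both paths give the same constant, result is that constant; if they differ, result is NAC (not-a-constant).
Path A: 46, Path B: -36 -> differ
Result: not-a-constant -> NAC

NAC


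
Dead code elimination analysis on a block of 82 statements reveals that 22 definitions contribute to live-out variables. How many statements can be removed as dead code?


Dead code = total statements - live definitions
= 82 - 22 = 60

60


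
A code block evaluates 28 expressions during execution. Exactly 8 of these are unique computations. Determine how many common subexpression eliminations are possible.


CSE count = total expressions - unique expressions
= 28 - 8 = 20

20


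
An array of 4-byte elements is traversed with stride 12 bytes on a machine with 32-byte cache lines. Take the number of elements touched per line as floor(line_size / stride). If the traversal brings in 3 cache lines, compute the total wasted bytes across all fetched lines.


Elements per line = floor(32 / 12) = 2
Bytes used per line = 2 * 4 = 8
Wasted per line = 32 - 8 = 24
Total wasted = 24 * 3 = 72

72


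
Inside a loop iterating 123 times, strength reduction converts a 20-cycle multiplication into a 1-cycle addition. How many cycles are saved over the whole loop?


Per-iteration saving = 20 - 1 = 19
Total saved = 123 * 19 = 2337

2337


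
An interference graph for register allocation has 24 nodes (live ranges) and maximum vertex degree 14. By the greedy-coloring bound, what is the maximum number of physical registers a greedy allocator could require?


Greedy coloring never needs more than (max_degree + 1) colors: when coloring a vertex, at most max_degree neighbors are already colored.
Upper bound = 14 + 1 = 15

15


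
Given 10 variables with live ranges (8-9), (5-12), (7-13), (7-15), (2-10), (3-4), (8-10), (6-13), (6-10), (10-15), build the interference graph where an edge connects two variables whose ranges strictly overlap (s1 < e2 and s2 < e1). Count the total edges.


Check all pairs for overlapping intervals.
Two intervals (s1,e1) and (s2,e2) overlap if s1 < e2 and s2 < e1.
v0 (8-9) vs v1..v9: overlaps v1, v2, v3, v4, v6, v7, v8 -> 7
v1 (5-12) vs v2..v9: overlaps v2, v3, v4, v6, v7, v8, v9 -> 7
v2 (7-13) vs v3..v9: overlaps v3, v4, v6, v7, v8, v9 -> 6
v3 (7-15) vs v4..v9: overlaps v4, v6, v7, v8, v9 -> 5
v4 (2-10) vs v5..v9: overlaps v5, v6, v7, v8 -> 4
v5 (3-4) vs v6..v9: overlaps none -> 0
v6 (8-10) vs v7..v9: overlaps v7, v8 -> 2
v7 (6-13) vs v8..v9: overlaps v8, v9 -> 2
v8 (6-10) vs v9: overlaps none -> 0
Total overlapping pairs = 7 + 7 + 6 + 5 + 4 + 0 + 2 + 2 + 0 = 33

33


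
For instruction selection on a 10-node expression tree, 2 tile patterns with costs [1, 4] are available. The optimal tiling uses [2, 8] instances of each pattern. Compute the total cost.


Total cost = sum(count_i * cost_i)
= 2*1 + 8*4
= 34

34


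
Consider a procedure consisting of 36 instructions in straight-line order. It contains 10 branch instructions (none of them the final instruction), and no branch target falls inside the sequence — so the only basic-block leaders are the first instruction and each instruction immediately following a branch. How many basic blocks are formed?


With no in-sequence branch targets, the leaders are the first instruction plus the instruction after each branch.
Number of basic blocks = branches + 1
= 10 + 1 = 11

11


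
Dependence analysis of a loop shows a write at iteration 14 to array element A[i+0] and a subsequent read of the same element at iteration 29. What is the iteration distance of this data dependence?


Distance = read iteration - write iteration
= 29 - 14 = 15

15


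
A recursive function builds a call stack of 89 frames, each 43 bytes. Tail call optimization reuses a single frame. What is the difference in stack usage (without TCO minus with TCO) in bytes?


Without TCO: 89 * 43 = 3827 bytes
With TCO: reuse 1 frame = 43 bytes
Savings = 3827 - 43 = 3784

3784


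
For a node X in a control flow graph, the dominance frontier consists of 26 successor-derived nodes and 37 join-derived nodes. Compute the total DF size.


DF(X) = direct successor contributions + join point contributions
= 26 + 37 = 63

63


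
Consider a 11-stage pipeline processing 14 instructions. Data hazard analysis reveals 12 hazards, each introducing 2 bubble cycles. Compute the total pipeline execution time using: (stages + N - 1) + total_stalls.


Base cycles = 11 + 14 - 1 = 24
Total stalls = 12 * 2 = 24
Total = 24 + 24 = 48

48


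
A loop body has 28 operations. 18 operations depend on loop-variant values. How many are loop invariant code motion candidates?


Invariant candidates = total - loop-dependent
= 28 - 18 = 10

10


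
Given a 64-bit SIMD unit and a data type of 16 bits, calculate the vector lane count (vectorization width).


Width = SIMD bits / data type bits
= 64 / 16 = 4

4


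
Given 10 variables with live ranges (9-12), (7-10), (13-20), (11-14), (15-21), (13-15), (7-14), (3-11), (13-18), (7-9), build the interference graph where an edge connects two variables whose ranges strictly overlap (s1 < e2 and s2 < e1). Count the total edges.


Check all pairs for overlapping intervals.
Two intervals (s1,e1) and (s2,e2) overlap if s1 < e2 and s2 < e1.
v0 (9-12) vs v1..v9: overlaps v1, v3, v6, v7 -> 4
v1 (7-10) vs v2..v9: overlaps v6, v7, v9 -> 3
v2 (13-20) vs v3..v9: overlaps v3, v4, v5, v6, v8 -> 5
v3 (11-14) vs v4..v9: overlaps v5, v6, v8 -> 3
v4 (15-21) vs v5..v9: overlaps v8 -> 1
v5 (13-15) vs v6..v9: overlaps v6, v8 -> 2
v6 (7-14) vs v7..v9: overlaps v7, v8, v9 -> 3
v7 (3-11) vs v8..v9: overlaps v9 -> 1
v8 (13-18) vs v9: overlaps none -> 0
Total overlapping pairs = 4 + 3 + 5 + 3 + 1 + 2 + 3 + 1 + 0 = 22

22


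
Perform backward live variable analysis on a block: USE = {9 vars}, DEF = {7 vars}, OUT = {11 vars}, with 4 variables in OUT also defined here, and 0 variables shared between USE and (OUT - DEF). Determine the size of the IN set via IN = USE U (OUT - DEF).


OUT - DEF: 11 - 4 = 7
|IN| = |USE| + |OUT - DEF| - |USE ∩ (OUT - DEF)| = 9 + 7 - 0 = 16

16


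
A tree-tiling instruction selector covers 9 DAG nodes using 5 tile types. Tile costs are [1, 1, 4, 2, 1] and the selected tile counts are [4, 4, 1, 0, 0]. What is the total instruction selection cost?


Total cost = sum(count_i * cost_i)
= 4*1 + 4*1 + 1*4 + 0*2 + 0*1
= 12

12


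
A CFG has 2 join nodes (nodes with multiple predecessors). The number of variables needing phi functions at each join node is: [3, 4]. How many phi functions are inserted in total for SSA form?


Total phi functions = sum of phi functions at each join node
= 3 + 4 = 7

7


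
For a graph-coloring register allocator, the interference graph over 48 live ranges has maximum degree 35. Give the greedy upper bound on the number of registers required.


Greedy coloring never needs more than (max_degree + 1) colors: when coloring a vertex, at most max_degree neighbors are already colored.
Upper bound = 35 + 1 = 36

36


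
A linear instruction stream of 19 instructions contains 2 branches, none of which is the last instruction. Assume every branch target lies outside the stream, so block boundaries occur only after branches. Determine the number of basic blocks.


With no in-sequence branch targets, the leaders are the first instruction plus the instruction after each branch.
Number of basic blocks = branches + 1
= 2 + 1 = 3

3


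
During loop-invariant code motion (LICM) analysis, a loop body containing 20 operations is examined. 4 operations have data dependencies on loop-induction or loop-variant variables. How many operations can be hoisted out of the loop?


Invariant candidates = total - loop-dependent
= 20 - 4 = 16

16


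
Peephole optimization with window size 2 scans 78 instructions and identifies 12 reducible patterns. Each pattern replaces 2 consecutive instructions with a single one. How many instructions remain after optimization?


Each match removes 1 instructions.
Total removed = 12 * 1 = 12
Remaining = 78 - 12 = 66

66


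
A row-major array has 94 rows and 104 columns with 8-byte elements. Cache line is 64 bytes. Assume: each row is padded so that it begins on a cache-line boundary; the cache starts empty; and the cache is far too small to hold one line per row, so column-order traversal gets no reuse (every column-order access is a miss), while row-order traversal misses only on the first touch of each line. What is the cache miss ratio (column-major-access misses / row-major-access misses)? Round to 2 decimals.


Each row occupies 104 * 8 = 832 bytes and starts on a line boundary, so it spans ceil(832 / 64) = 13 cache lines.
Row-major traversal misses (one per line touched): 94 * ceil(104 * 8 / 64) = 1222
Column-major traversal misses (no reuse, every access misses): 94 * 104 = 9776
Ratio = 9776 / 1222 = 8.0

8.0


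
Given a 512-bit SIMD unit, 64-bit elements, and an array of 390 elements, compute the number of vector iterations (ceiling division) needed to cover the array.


Width = 512 / 64 = 8 elements per vector op
Iterations = ceil(390 / 8) = 49

49


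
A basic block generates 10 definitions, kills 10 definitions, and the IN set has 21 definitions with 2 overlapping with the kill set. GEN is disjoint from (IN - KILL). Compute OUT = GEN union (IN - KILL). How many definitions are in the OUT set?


IN - KILL: 21 - 2 = 19 surviving definitions
OUT = GEN + surviving = 10 + 19 = 29

29


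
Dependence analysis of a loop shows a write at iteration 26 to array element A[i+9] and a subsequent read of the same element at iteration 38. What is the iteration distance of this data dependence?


Distance = read iteration - write iteration
= 38 - 26 = 12

12


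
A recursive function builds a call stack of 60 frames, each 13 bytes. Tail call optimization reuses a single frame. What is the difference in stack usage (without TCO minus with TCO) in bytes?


Without TCO: 60 * 13 = 780 bytes
With TCO: reuse 1 frame = 13 bytes
Savings = 780 - 13 = 767

767


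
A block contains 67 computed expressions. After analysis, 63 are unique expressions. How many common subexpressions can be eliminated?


CSE count = total expressions - unique expressions
= 67 - 63 = 4

4


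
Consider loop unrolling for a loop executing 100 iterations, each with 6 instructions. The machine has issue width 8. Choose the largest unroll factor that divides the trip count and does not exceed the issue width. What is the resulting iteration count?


Largest divisor of 100 <= 8 is 5
New iterations = 100 / 5 = 20

20


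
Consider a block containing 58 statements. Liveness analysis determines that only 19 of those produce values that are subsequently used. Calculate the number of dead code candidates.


Dead code = total statements - live definitions
= 58 - 19 = 39

39


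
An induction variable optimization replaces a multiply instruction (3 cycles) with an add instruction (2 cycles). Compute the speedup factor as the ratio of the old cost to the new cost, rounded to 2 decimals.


Ratio = mult_cost / add_cost = 3 / 2 = 1.5

1.5


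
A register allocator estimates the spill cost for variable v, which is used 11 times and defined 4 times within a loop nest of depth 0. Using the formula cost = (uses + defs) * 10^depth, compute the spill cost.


uses + defs = 11 + 4 = 15
10^0 = 1
Spill cost = 15 * 1 = 15

15


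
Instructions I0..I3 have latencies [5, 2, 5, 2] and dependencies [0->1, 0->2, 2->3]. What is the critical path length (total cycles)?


Compute longest path through dependency graph: dist(Ik) = max over predecessors of dist + latency(Ik).
dist(I0) = latency 5 = 5
dist(I1) = dist(I0) + 2 = 5 + 2 = 7
dist(I2) = dist(I0) + 5 = 5 + 5 = 10
dist(I3) = dist(I2) + 2 = 10 + 2 = 12
Critical path = max dist = 12

12


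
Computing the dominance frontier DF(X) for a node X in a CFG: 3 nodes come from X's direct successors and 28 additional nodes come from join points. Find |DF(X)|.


DF(X) = direct successor contributions + join point contributions
= 3 + 28 = 31

31


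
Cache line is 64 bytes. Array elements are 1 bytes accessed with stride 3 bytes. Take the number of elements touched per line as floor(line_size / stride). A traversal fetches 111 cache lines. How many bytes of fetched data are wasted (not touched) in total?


Elements per line = floor(64 / 3) = 21
Bytes used per line = 21 * 1 = 21
Wasted per line = 64 - 21 = 43
Total wasted = 43 * 111 = 4773

4773


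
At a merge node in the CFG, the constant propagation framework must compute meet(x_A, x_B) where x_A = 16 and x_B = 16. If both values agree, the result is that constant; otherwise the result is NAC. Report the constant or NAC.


Meet operation: if both paths give the same constant, result is that constant; if they differ, result is NAC (not-a-constant).
Path A: 16, Path B: 16 -> equal
Result: constant -> 16

16


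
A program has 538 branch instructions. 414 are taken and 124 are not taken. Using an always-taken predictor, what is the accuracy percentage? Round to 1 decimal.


Predictor: always-taken
Correct predictions = 414
Accuracy = 414 / 538 * 100 = 77.0%

77.0


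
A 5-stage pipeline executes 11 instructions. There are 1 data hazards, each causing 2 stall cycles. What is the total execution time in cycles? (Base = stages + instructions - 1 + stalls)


Base cycles = 5 + 11 - 1 = 15
Total stalls = 1 * 2 = 2
Total = 15 + 2 = 17

17


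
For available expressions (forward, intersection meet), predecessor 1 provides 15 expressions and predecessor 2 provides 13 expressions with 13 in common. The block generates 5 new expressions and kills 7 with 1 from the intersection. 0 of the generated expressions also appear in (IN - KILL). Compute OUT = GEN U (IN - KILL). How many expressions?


IN = intersection of predecessors = 13
IN - KILL = 13 - 1 = 12
|OUT| = |GEN| + |IN - KILL| - |GEN ∩ (IN - KILL)| = 5 + 12 - 0 = 17

17


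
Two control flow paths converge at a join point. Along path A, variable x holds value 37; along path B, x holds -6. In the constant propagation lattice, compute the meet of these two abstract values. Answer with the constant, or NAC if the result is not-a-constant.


Meet operation: if both paths give the same constant, result is that constant; if they differ, result is NAC (not-a-constant).
Path A: 37, Path B: -6 -> differ
Result: not-a-constant -> NAC

NAC


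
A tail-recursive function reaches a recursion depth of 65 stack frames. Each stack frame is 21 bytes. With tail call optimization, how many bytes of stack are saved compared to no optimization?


Without TCO: 65 * 21 = 1365 bytes
With TCO: reuse 1 frame = 21 bytes
Savings = 1365 - 21 = 1344

1344


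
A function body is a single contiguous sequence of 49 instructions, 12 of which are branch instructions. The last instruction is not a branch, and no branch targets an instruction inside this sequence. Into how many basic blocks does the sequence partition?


With no in-sequence branch targets, the leaders are the first instruction plus the instruction after each branch.
Number of basic blocks = branches + 1
= 12 + 1 = 13

13


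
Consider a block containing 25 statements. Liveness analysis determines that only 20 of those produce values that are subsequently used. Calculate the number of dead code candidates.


Dead code = total statements - live definitions
= 25 - 20 = 5

5


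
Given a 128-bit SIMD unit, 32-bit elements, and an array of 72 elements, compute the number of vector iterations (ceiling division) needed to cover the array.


Width = 128 / 32 = 4 elements per vector op
Iterations = ceil(72 / 4) = 18

18


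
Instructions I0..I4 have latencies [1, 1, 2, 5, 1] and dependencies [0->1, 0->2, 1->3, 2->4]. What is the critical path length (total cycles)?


Compute longest path through dependency graph: dist(Ik) = max over predecessors of dist + latency(Ik).
dist(I0) = latency 1 = 1
dist(I1) = dist(I0) + 1 = 1 + 1 = 2
dist(I2) = dist(I0) + 2 = 1 + 2 = 3
dist(I3) = dist(I1) + 5 = 2 + 5 = 7
dist(I4) = dist(I2) + 1 = 3 + 1 = 4
Critical path = max dist = 7

7


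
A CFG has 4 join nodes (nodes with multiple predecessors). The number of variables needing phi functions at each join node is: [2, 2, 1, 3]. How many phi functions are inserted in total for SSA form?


Total phi functions = sum of phi functions at each join node
= 2 + 2 + 1 + 3 = 8

8


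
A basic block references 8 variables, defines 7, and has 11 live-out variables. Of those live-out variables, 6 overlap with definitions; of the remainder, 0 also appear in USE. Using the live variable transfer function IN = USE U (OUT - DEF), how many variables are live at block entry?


OUT - DEF: 11 - 6 = 5
|IN| = |USE| + |OUT - DEF| - |USE ∩ (OUT - DEF)| = 8 + 5 - 0 = 13

13


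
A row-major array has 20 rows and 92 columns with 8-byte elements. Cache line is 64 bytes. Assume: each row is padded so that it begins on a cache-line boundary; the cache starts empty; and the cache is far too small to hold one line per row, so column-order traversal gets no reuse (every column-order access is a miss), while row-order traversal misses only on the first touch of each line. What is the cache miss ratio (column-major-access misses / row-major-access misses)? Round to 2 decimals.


Each row occupies 92 * 8 = 736 bytes and starts on a line boundary, so it spans ceil(736 / 64) = 12 cache lines.
Row-major traversal misses (one per line touched): 20 * ceil(92 * 8 / 64) = 240
Column-major traversal misses (no reuse, every access misses): 20 * 92 = 1840
Ratio = 1840 / 240 = 7.67

7.67


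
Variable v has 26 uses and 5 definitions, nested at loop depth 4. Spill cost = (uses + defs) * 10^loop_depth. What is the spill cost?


uses + defs = 26 + 5 = 31
10^4 = 10000
Spill cost = 31 * 10000 = 310000

310000


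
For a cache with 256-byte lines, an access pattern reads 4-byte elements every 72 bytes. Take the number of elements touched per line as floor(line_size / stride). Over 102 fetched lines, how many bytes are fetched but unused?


Elements per line = floor(256 / 72) = 3
Bytes used per line = 3 * 4 = 12
Wasted per line = 256 - 12 = 244
Total wasted = 244 * 102 = 24888

24888


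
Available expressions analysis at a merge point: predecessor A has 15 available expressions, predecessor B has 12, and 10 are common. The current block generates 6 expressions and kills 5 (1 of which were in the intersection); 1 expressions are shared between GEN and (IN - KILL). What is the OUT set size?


IN = intersection of predecessors = 10
IN - KILL = 10 - 1 = 9
|OUT| = |GEN| + |IN - KILL| - |GEN ∩ (IN - KILL)| = 6 + 9 - 1 = 14

14


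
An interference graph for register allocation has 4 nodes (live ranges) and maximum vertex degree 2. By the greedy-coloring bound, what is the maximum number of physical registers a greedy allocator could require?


Greedy coloring never needs more than (max_degree + 1) colors: when coloring a vertex, at most max_degree neighbors are already colored.
Upper bound = 2 + 1 = 3

3


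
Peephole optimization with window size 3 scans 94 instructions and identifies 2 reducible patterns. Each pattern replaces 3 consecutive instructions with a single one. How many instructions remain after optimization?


Each match removes 2 instructions.
Total removed = 2 * 2 = 4
Remaining = 94 - 4 = 90

90


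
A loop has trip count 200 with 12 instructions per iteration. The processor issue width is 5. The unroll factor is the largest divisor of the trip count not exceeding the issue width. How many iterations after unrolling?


Largest divisor of 200 <= 5 is 5
New iterations = 200 / 5 = 40

40


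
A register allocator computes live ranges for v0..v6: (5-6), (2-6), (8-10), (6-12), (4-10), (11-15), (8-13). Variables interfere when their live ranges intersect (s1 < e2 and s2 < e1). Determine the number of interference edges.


Check all pairs for overlapping intervals.
Two intervals (s1,e1) and (s2,e2) overlap if s1 < e2 and s2 < e1.
v0 (5-6) vs v1..v6: overlaps v1, v4 -> 2
v1 (2-6) vs v2..v6: overlaps v4 -> 1
v2 (8-10) vs v3..v6: overlaps v3, v4, v6 -> 3
v3 (6-12) vs v4..v6: overlaps v4, v5, v6 -> 3
v4 (4-10) vs v5..v6: overlaps v6 -> 1
v5 (11-15) vs v6: overlaps v6 -> 1
Total overlapping pairs = 2 + 1 + 3 + 3 + 1 + 1 = 11

11


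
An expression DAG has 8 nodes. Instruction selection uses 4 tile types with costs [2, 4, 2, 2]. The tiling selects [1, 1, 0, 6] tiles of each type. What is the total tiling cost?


Total cost = sum(count_i * cost_i)
= 1*2 + 1*4 + 0*2 + 6*2
= 18

18


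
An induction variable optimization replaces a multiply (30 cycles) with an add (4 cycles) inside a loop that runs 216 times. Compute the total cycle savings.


Per-iteration saving = 30 - 4 = 26
Total saved = 216 * 26 = 5616

5616


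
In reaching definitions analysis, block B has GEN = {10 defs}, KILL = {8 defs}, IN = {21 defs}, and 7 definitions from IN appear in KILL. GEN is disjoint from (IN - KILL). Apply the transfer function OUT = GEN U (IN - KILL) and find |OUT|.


IN - KILL: 21 - 7 = 14 surviving definitions
OUT = GEN + surviving = 10 + 14 = 24

24


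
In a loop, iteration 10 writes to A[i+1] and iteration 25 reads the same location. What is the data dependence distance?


Distance = read iteration - write iteration
= 25 - 10 = 15

15


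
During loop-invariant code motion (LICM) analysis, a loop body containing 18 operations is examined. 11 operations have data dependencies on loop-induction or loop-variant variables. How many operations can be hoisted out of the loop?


Invariant candidates = total - loop-dependent
= 18 - 11 = 7

7


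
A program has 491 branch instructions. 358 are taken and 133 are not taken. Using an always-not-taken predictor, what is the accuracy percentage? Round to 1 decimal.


Predictor: always-not-taken
Correct predictions = 133
Accuracy = 133 / 491 * 100 = 27.1%

27.1


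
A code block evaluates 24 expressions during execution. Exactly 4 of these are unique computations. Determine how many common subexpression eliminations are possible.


CSE count = total expressions - unique expressions
= 24 - 4 = 20

20


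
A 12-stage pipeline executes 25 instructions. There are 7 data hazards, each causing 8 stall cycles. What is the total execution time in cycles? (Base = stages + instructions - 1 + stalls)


Base cycles = 12 + 25 - 1 = 36
Total stalls = 7 * 8 = 56
Total = 36 + 56 = 92

92


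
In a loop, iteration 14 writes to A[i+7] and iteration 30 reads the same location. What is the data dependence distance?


Distance = read iteration - write iteration
= 30 - 14 = 16

16


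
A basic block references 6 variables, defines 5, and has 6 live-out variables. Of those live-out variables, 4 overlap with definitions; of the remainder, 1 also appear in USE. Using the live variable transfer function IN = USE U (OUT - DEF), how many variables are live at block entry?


OUT - DEF: 6 - 4 = 2
|IN| = |USE| + |OUT - DEF| - |USE ∩ (OUT - DEF)| = 6 + 2 - 1 = 7

7


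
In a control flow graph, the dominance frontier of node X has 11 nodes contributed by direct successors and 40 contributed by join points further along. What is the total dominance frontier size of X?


DF(X) = direct successor contributions + join point contributions
= 11 + 40 = 51

51


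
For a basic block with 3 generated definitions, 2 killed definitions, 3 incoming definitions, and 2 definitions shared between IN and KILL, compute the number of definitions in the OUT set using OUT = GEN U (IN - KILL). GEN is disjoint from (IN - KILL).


IN - KILL: 3 - 2 = 1 surviving definitions
OUT = GEN + surviving = 3 + 1 = 4

4


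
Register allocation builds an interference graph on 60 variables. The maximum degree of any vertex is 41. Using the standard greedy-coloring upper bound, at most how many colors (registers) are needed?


Greedy coloring never needs more than (max_degree + 1) colors: when coloring a vertex, at most max_degree neighbors are already colored.
Upper bound = 41 + 1 = 42

42


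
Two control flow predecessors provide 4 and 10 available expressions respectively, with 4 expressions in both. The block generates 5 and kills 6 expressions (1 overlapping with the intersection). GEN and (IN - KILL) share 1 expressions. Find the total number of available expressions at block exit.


IN = intersection of predecessors = 4
IN - KILL = 4 - 1 = 3
|OUT| = |GEN| + |IN - KILL| - |GEN ∩ (IN - KILL)| = 5 + 3 - 1 = 7

7


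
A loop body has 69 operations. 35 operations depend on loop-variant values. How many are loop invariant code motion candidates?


Invariant candidates = total - loop-dependent
= 69 - 35 = 34

34


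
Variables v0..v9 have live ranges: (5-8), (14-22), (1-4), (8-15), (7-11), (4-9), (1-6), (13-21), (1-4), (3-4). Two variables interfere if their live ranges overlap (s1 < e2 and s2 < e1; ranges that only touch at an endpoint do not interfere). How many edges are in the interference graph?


Check all pairs for overlapping intervals.
Two intervals (s1,e1) and (s2,e2) overlap if s1 < e2 and s2 < e1.
v0 (5-8) vs v1..v9: overlaps v4, v5, v6 -> 3
v1 (14-22) vs v2..v9: overlaps v3, v7 -> 2
v2 (1-4) vs v3..v9: overlaps v6, v8, v9 -> 3
v3 (8-15) vs v4..v9: overlaps v4, v5, v7 -> 3
v4 (7-11) vs v5..v9: overlaps v5 -> 1
v5 (4-9) vs v6..v9: overlaps v6 -> 1
v6 (1-6) vs v7..v9: overlaps v8, v9 -> 2
v7 (13-21) vs v8..v9: overlaps none -> 0
v8 (1-4) vs v9: overlaps v9 -> 1
Total overlapping pairs = 3 + 2 + 3 + 3 + 1 + 1 + 2 + 0 + 1 = 16

16


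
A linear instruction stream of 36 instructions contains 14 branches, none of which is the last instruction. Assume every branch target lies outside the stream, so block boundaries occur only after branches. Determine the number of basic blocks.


With no in-sequence branch targets, the leaders are the first instruction plus the instruction after each branch.
Number of basic blocks = branches + 1
= 14 + 1 = 15

15


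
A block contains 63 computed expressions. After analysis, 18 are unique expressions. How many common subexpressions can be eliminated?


CSE count = total expressions - unique expressions
= 63 - 18 = 45

45


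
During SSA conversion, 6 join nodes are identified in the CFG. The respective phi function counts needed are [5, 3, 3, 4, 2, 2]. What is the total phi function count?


Total phi functions = sum of phi functions at each join node
= 5 + 3 + 3 + 4 + 2 + 2 = 19

19


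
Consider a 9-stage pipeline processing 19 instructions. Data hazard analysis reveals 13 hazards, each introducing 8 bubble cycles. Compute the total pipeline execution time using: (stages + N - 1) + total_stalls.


Base cycles = 9 + 19 - 1 = 27
Total stalls = 13 * 8 = 104
Total = 27 + 104 = 131

131


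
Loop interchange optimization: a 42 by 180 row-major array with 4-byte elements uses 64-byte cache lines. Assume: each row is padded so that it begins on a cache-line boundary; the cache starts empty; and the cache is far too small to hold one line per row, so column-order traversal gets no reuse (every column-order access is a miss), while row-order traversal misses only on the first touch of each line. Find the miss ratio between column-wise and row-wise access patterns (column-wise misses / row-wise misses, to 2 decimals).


Each row occupies 180 * 4 = 720 bytes and starts on a line boundary, so it spans ceil(720 / 64) = 12 cache lines.
Row-major traversal misses (one per line touched): 42 * ceil(180 * 4 / 64) = 504
Column-major traversal misses (no reuse, every access misses): 42 * 180 = 7560
Ratio = 7560 / 504 = 15.0

15.0


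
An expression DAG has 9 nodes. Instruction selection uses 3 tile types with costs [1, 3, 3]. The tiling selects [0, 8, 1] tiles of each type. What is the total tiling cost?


Total cost = sum(count_i * cost_i)
= 0*1 + 8*3 + 1*3
= 27

27


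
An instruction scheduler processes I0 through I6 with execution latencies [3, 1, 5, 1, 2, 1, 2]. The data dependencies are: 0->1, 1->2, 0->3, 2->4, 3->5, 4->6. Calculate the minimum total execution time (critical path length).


Compute longest path through dependency graph: dist(Ik) = max over predecessors of dist + latency(Ik).
dist(I0) = latency 3 = 3
dist(I1) = dist(I0) + 1 = 3 + 1 = 4
dist(I2) = dist(I1) + 5 = 4 + 5 = 9
dist(I3) = dist(I0) + 1 = 3 + 1 = 4
dist(I4) = dist(I2) + 2 = 9 + 2 = 11
dist(I5) = dist(I3) + 1 = 4 + 1 = 5
dist(I6) = dist(I4) + 2 = 11 + 2 = 13
Critical path = max dist = 13

13


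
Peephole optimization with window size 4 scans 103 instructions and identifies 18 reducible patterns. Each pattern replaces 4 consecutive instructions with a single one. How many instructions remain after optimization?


Each match removes 3 instructions.
Total removed = 18 * 3 = 54
Remaining = 103 - 54 = 49

49


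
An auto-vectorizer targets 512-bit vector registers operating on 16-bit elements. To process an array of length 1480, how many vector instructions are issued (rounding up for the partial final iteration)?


Width = 512 / 16 = 32 elements per vector op
Iterations = ceil(1480 / 32) = 47

47


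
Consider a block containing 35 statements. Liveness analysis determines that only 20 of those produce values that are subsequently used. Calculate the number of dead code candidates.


Dead code = total statements - live definitions
= 35 - 20 = 15

15


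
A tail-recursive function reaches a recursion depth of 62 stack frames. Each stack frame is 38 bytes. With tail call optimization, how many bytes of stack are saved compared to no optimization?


Without TCO: 62 * 38 = 2356 bytes
With TCO: reuse 1 frame = 38 bytes
Savings = 2356 - 38 = 2318

2318


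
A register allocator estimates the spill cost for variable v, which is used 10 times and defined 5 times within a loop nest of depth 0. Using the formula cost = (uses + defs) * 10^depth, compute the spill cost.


uses + defs = 10 + 5 = 15
10^0 = 1
Spill cost = 15 * 1 = 15

15


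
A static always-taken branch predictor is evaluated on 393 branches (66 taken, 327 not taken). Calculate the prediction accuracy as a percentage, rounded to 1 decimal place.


Predictor: always-taken
Correct predictions = 66
Accuracy = 66 / 393 * 100 = 16.8%

16.8


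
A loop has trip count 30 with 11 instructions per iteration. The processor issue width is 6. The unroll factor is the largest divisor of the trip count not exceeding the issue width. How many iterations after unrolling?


Largest divisor of 30 <= 6 is 6
New iterations = 30 / 6 = 5

5


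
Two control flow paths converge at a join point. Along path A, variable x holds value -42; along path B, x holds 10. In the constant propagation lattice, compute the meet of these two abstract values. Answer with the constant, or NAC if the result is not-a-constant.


Meet operation: if both paths give the same constant, result is that constant; if they differ, result is NAC (not-a-constant).
Path A: -42, Path B: 10 -> differ
Result: not-a-constant -> NAC

NAC


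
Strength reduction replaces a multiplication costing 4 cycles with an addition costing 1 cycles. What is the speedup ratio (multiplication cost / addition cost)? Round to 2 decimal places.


Ratio = mult_cost / add_cost = 4 / 1 = 4.0

4.0


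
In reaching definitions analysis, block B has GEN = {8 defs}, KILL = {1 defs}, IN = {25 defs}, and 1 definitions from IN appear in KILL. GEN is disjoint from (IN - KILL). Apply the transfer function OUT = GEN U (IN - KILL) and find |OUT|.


IN - KILL: 25 - 1 = 24 surviving definitions
OUT = GEN + surviving = 8 + 24 = 32

32


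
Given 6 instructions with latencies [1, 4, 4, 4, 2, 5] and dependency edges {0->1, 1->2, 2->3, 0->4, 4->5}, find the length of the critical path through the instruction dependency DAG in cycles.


Compute longest path through dependency graph: dist(Ik) = max over predecessors of dist + latency(Ik).
dist(I0) = latency 1 = 1
dist(I1) = dist(I0) + 4 = 1 + 4 = 5
dist(I2) = dist(I1) + 4 = 5 + 4 = 9
dist(I3) = dist(I2) + 4 = 9 + 4 = 13
dist(I4) = dist(I0) + 2 = 1 + 2 = 3
dist(I5) = dist(I4) + 5 = 3 + 5 = 8
Critical path = max dist = 13

13


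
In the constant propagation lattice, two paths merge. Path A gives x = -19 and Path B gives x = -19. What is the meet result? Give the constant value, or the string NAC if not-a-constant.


Meet operation: if both paths give the same constant, result is that constant; if they differ, result is NAC (not-a-constant).
Path A: -19, Path B: -19 -> equal
Result: constant -> -19

-19


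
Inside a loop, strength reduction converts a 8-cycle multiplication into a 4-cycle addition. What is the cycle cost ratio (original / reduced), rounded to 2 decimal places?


Ratio = mult_cost / add_cost = 8 / 4 = 2.0

2.0


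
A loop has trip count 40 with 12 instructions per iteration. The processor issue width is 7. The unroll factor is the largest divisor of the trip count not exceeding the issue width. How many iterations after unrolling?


Largest divisor of 40 <= 7 is 5
New iterations = 40 / 5 = 8

8


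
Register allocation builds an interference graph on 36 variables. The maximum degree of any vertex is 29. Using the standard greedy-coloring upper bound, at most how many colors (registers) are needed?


Greedy coloring never needs more than (max_degree + 1) colors: when coloring a vertex, at most max_degree neighbors are already colored.
Upper bound = 29 + 1 = 30

30


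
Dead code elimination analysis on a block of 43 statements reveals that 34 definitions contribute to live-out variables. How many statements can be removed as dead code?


Dead code = total statements - live definitions
= 43 - 34 = 9

9


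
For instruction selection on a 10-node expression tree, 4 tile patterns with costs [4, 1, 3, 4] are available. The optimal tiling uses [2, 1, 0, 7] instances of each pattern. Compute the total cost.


Total cost = sum(count_i * cost_i)
= 2*4 + 1*1 + 0*3 + 7*4
= 37

37


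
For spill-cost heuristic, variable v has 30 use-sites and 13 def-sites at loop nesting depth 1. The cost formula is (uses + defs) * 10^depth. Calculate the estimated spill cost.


uses + defs = 30 + 13 = 43
10^1 = 10
Spill cost = 43 * 10 = 430

430


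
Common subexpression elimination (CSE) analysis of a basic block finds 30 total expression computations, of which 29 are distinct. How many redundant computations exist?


CSE count = total expressions - unique expressions
= 30 - 29 = 1

1


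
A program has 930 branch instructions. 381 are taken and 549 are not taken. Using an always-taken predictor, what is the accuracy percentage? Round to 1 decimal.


Predictor: always-taken
Correct predictions = 381
Accuracy = 381 / 930 * 100 = 41.0%

41.0


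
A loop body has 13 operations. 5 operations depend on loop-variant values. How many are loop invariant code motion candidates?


Invariant candidates = total - loop-dependent
= 13 - 5 = 8

8


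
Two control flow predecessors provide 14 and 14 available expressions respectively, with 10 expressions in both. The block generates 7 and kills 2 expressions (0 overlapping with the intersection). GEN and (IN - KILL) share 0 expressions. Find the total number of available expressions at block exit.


IN = intersection of predecessors = 10
IN - KILL = 10 - 0 = 10
|OUT| = |GEN| + |IN - KILL| - |GEN ∩ (IN - KILL)| = 7 + 10 - 0 = 17

17
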